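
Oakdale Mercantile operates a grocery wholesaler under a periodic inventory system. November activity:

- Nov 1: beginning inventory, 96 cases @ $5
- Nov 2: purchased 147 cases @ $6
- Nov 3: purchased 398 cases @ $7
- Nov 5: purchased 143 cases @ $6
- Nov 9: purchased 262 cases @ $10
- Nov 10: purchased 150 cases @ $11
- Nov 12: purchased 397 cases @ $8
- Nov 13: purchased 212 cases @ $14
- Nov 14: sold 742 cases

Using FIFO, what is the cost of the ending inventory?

Nov 14, 742 sold [FIFO — oldest first]: 96 @ $5 + 147 @ $6 + 398 @ $7 + 101 @ $6 = $4,754
Ending inventory: 42 @ $6 + 262 @ $10 + 150 @ $11 + 397 @ $8 + 212 @ $14 = $10,666

Ending inventory = $10,666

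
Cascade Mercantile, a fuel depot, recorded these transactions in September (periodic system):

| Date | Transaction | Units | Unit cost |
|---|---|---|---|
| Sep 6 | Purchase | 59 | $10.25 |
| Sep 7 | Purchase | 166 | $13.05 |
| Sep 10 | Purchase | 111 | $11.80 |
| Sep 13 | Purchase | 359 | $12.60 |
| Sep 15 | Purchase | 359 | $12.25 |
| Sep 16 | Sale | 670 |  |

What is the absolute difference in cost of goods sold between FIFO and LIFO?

$27.10

FIFO COGS: 59 @ $10.25 + 166 @ $13.05 + 111 @ $11.80 + 334 @ $12.60 = $8,289.25
LIFO COGS: 359 @ $12.25 + 311 @ $12.60 = $8,316.35
Difference = |$8,289.25 − $8,316.35| = $27.10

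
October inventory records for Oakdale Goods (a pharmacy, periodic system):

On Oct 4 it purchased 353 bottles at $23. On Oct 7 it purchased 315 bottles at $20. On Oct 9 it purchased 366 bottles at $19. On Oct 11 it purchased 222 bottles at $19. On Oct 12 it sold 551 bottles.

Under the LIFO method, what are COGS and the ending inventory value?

COGS = $10,469; ending inventory = $15,122

Oct 12, 551 sold [LIFO — newest first]: 222 @ $19 + 329 @ $19 = $10,469
Ending inventory: 353 @ $23 + 315 @ $20 + 37 @ $19 = $15,122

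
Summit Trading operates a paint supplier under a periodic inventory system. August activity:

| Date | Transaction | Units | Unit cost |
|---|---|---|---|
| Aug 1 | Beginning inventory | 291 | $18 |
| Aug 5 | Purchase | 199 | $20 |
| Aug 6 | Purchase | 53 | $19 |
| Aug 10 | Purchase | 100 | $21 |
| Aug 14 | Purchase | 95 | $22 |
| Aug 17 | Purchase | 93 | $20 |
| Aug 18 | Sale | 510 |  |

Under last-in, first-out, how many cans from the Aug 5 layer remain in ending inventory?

Aug 18, 510 sold [LIFO — newest first]: 93 @ $20 + 95 @ $22 + 100 @ $21 + 53 @ $19 + 169 @ $20 = $10,437
Ending inventory: 291 @ $18 + 30 @ $20 = $5,838
Check: goods available $16,275 = COGS $10,437 + ending $5,838

30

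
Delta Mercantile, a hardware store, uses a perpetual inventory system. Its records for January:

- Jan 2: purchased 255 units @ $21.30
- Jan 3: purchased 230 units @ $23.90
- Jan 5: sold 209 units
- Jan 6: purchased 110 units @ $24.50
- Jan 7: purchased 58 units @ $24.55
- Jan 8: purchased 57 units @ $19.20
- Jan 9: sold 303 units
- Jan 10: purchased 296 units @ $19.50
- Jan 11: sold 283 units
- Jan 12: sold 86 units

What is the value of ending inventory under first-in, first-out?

Ending inventory = $2,437.50

Jan 5, 209 sold [FIFO — oldest first]: 209 @ $21.30 = $4,451.70
Jan 9, 303 sold [FIFO — oldest first]: 46 @ $21.30 + 230 @ $23.90 + 27 @ $24.50 = $7,138.30
Jan 11, 283 sold [FIFO — oldest first]: 83 @ $24.50 + 58 @ $24.55 + 57 @ $19.20 + 85 @ $19.50 = $6,209.30
Jan 12, 86 sold [FIFO — oldest first]: 86 @ $19.50 = $1,677.00
Total COGS = $4,451.70 + $7,138.30 + $6,209.30 + $1,677.00 = $19,476.30
Ending inventory: 125 @ $19.50 = $2,437.50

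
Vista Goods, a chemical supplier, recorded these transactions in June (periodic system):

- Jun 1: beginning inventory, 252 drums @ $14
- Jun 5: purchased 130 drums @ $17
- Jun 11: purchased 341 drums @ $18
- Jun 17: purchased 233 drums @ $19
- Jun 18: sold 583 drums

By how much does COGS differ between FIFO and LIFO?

FIFO COGS: 252 @ $14 + 130 @ $17 + 201 @ $18 = $9,356
LIFO COGS: 233 @ $19 + 341 @ $18 + 9 @ $17 = $10,718
Difference = |$9,356 − $10,718| = $1,362

$1,362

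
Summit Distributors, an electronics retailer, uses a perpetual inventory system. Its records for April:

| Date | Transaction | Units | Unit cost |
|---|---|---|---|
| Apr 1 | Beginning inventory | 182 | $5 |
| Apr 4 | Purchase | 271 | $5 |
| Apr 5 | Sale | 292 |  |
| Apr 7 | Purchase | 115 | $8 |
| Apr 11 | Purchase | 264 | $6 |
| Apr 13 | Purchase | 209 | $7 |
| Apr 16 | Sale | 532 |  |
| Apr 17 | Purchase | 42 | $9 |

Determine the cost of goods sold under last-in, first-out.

Apr 5, 292 sold [LIFO — newest first]: 271 @ $5 + 21 @ $5 = $1,460
Apr 16, 532 sold [LIFO — newest first]: 209 @ $7 + 264 @ $6 + 59 @ $8 = $3,519
Total COGS = $1,460 + $3,519 = $4,979
Ending inventory: 161 @ $5 + 56 @ $8 + 42 @ $9 = $1,631
Check: goods available $6,610 = COGS $4,979 + ending $1,631

COGS = $4,979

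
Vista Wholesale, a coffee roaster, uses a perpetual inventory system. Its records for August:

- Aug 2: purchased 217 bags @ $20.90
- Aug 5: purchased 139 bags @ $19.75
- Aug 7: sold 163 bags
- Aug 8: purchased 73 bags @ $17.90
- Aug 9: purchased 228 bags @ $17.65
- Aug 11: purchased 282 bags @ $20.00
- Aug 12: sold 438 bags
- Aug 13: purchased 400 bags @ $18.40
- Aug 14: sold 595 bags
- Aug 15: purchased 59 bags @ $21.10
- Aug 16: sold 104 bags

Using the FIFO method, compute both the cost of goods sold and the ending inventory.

COGS = $24,893.85; ending inventory = $1,962.50

Aug 7, 163 sold [FIFO — oldest first]: 163 @ $20.90 = $3,406.70
Aug 12, 438 sold [FIFO — oldest first]: 54 @ $20.90 + 139 @ $19.75 + 73 @ $17.90 + 172 @ $17.65 = $8,216.35
Aug 14, 595 sold [FIFO — oldest first]: 56 @ $17.65 + 282 @ $20.00 + 257 @ $18.40 = $11,357.20
Aug 16, 104 sold [FIFO — oldest first]: 104 @ $18.40 = $1,913.60
Total COGS = $3,406.70 + $8,216.35 + $11,357.20 + $1,913.60 = $24,893.85
Ending inventory: 39 @ $18.40 + 59 @ $21.10 = $1,962.50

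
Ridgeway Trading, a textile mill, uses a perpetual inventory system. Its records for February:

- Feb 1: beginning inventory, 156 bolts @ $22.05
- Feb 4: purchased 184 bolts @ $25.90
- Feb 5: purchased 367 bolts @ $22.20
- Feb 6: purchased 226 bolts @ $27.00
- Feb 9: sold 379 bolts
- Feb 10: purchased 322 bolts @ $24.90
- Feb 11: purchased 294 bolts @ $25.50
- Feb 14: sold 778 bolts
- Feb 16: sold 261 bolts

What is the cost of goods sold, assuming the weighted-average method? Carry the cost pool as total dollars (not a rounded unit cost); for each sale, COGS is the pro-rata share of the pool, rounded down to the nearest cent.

After Feb 1: 156 on hand, pool $3,439.80 (≈ $22.0500 each)
After Feb 4: 340 on hand, pool $8,205.40 (≈ $24.1335 each)
After Feb 5: 707 on hand, pool $16,352.80 (≈ $23.1298 each)
After Feb 6: 933 on hand, pool $22,454.80 (≈ $24.0673 each)
Feb 9, sell 379: 379/933 × $22,454.80 → $9,121.51
After Feb 10: 876 on hand, pool $21,351.09 (≈ $24.3734 each)
After Feb 11: 1170 on hand, pool $28,848.09 (≈ $24.6565 each)
Feb 14, sell 778: 778/1170 × $28,848.09 → $19,182.74
Feb 16, sell 261: 261/392 × $9,665.35 → $6,435.34
Total COGS = $9,121.51 + $19,182.74 + $6,435.34 = $34,739.59
Ending inventory (cost pool remaining) = $3,230.01

COGS = $34,739.59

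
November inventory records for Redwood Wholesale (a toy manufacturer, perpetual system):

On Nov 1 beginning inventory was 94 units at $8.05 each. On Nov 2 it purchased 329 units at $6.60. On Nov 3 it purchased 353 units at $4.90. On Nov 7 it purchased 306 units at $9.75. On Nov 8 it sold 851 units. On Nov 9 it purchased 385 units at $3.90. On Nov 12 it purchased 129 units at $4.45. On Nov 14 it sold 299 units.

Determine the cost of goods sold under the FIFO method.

COGS = $7,906.50

Nov 8, 851 sold [FIFO — oldest first]: 94 @ $8.05 + 329 @ $6.60 + 353 @ $4.90 + 75 @ $9.75 = $5,389.05
Nov 14, 299 sold [FIFO — oldest first]: 231 @ $9.75 + 68 @ $3.90 = $2,517.45
Total COGS = $5,389.05 + $2,517.45 = $7,906.50
Ending inventory: 317 @ $3.90 + 129 @ $4.45 = $1,810.35
Check: goods available $9,716.85 = COGS $7,906.50 + ending $1,810.35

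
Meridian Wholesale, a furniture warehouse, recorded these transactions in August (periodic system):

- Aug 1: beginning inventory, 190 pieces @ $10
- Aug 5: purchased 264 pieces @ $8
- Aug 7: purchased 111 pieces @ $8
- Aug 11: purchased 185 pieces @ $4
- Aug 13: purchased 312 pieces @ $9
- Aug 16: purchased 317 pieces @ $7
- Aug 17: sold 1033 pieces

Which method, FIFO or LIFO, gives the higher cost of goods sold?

FIFO COGS: 190 @ $10 + 264 @ $8 + 111 @ $8 + 185 @ $4 + 283 @ $9 = $8,187
LIFO COGS: 317 @ $7 + 312 @ $9 + 185 @ $4 + 111 @ $8 + 108 @ $8 = $7,519

FIFO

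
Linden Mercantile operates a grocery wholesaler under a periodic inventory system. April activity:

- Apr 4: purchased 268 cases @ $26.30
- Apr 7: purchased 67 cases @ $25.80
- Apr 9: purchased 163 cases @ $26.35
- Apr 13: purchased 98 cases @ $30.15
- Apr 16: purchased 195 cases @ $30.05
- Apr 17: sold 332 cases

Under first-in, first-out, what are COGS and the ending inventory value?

Apr 17, 332 sold [FIFO — oldest first]: 268 @ $26.30 + 64 @ $25.80 = $8,699.60
Ending inventory: 3 @ $25.80 + 163 @ $26.35 + 98 @ $30.15 + 195 @ $30.05 = $13,186.90

COGS = $8,699.60; ending inventory = $13,186.90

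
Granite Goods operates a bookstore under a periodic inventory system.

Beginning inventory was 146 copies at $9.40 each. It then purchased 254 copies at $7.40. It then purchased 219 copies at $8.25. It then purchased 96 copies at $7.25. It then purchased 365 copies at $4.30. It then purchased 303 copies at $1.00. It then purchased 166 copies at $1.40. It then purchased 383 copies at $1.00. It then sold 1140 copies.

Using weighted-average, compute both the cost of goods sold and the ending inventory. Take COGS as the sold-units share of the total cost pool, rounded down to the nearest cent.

Sale 1, sell 1140: 1140/1932 × $8,242.65 → $4,863.67
Ending inventory (cost pool remaining) = $3,378.98
Check: goods available $8,242.65 = COGS $4,863.67 + ending $3,378.98

COGS = $4,863.67; ending inventory = $3,378.98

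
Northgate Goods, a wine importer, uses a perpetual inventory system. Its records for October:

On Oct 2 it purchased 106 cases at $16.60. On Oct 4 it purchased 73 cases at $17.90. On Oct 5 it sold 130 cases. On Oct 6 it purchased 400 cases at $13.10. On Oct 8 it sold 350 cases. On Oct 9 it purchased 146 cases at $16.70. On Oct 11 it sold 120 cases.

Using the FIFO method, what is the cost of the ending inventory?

Oct 5, 130 sold [FIFO — oldest first]: 106 @ $16.60 + 24 @ $17.90 = $2,189.20
Oct 8, 350 sold [FIFO — oldest first]: 49 @ $17.90 + 301 @ $13.10 = $4,820.20
Oct 11, 120 sold [FIFO — oldest first]: 99 @ $13.10 + 21 @ $16.70 = $1,647.60
Total COGS = $2,189.20 + $4,820.20 + $1,647.60 = $8,657.00
Ending inventory: 125 @ $16.70 = $2,087.50

Ending inventory = $2,087.50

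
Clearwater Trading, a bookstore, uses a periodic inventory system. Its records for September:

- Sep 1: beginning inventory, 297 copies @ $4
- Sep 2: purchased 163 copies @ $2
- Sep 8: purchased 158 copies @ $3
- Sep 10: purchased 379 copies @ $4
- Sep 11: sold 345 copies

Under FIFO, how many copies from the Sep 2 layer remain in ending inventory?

Sep 11, 345 sold [FIFO — oldest first]: 297 @ $4 + 48 @ $2 = $1,284
Ending inventory: 115 @ $2 + 158 @ $3 + 379 @ $4 = $2,220

115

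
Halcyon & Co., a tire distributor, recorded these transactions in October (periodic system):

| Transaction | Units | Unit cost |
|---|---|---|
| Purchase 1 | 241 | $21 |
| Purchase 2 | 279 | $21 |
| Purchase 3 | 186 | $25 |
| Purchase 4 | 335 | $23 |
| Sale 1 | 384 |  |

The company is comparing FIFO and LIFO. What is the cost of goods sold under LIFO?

COGS = $8,930

FIFO COGS: 241 @ $21 + 143 @ $21 = $8,064
LIFO COGS: 335 @ $23 + 49 @ $25 = $8,930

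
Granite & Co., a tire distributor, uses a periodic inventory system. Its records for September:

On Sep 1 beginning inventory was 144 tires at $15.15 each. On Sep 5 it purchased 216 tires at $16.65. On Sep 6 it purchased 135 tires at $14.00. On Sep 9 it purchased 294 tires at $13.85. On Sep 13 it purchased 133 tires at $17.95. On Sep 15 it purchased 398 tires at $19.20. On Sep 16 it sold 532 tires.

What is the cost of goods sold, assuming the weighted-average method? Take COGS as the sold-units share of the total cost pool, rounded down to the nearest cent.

Sep 16, sell 532: 532/1320 × $21,768.85 → $8,773.50
Ending inventory (cost pool remaining) = $12,995.35
Check: goods available $21,768.85 = COGS $8,773.50 + ending $12,995.35

COGS = $8,773.50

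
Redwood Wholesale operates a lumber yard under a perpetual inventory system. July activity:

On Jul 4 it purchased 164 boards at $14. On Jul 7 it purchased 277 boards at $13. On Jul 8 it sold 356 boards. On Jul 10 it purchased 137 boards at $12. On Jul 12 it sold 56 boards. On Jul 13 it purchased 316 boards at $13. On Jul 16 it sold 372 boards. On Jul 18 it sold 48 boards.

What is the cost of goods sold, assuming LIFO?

Jul 8, 356 sold [LIFO — newest first]: 277 @ $13 + 79 @ $14 = $4,707
Jul 12, 56 sold [LIFO — newest first]: 56 @ $12 = $672
Jul 16, 372 sold [LIFO — newest first]: 316 @ $13 + 56 @ $12 = $4,780
Jul 18, 48 sold [LIFO — newest first]: 25 @ $12 + 23 @ $14 = $622
Total COGS = $4,707 + $672 + $4,780 + $622 = $10,781
Ending inventory: 62 @ $14 = $868

COGS = $10,781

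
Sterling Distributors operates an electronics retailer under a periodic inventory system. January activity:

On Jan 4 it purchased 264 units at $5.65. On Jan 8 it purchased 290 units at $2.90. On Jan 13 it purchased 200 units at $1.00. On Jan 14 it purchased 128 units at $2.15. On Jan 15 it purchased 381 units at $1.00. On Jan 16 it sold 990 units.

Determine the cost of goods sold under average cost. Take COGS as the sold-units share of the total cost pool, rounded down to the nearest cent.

Jan 16, sell 990: 990/1263 × $3,188.80 → $2,499.53
Ending inventory (cost pool remaining) = $689.27

COGS = $2,499.53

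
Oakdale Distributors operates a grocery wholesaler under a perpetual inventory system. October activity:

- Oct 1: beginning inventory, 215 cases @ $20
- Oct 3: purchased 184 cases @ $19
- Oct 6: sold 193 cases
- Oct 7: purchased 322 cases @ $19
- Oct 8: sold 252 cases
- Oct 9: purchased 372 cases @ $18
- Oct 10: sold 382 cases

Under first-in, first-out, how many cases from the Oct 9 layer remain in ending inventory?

266

Oct 6, 193 sold [FIFO — oldest first]: 193 @ $20 = $3,860
Oct 8, 252 sold [FIFO — oldest first]: 22 @ $20 + 184 @ $19 + 46 @ $19 = $4,810
Oct 10, 382 sold [FIFO — oldest first]: 276 @ $19 + 106 @ $18 = $7,152
Total COGS = $3,860 + $4,810 + $7,152 = $15,822
Ending inventory: 266 @ $18 = $4,788
Check: goods available $20,610 = COGS $15,822 + ending $4,788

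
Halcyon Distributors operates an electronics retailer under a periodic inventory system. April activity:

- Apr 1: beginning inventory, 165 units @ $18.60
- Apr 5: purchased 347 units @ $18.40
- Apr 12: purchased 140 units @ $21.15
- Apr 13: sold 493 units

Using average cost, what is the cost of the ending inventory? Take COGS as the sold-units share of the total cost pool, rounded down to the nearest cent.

Apr 13, sell 493: 493/652 × $12,414.80 → $9,387.26
Ending inventory (cost pool remaining) = $3,027.54
Check: goods available $12,414.80 = COGS $9,387.26 + ending $3,027.54

Ending inventory = $3,027.54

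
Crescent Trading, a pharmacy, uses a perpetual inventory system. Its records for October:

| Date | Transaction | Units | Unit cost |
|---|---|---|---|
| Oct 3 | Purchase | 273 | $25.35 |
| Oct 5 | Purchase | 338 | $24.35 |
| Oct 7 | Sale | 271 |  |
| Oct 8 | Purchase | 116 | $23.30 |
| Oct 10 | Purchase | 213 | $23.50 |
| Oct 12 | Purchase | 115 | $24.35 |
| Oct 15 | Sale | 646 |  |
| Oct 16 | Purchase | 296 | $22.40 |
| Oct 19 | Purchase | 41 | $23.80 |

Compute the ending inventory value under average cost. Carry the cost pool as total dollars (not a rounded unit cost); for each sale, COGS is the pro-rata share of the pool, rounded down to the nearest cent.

Ending inventory = $10,939.94

After Oct 3: 273 on hand, pool $6,920.55 (≈ $25.3500 each)
After Oct 5: 611 on hand, pool $15,150.85 (≈ $24.7968 each)
Oct 7, sell 271: 271/611 × $15,150.85 → $6,719.93
After Oct 8: 456 on hand, pool $11,133.72 (≈ $24.4161 each)
After Oct 10: 669 on hand, pool $16,139.22 (≈ $24.1244 each)
After Oct 12: 784 on hand, pool $18,939.47 (≈ $24.1575 each)
Oct 15, sell 646: 646/784 × $18,939.47 → $15,605.73
After Oct 16: 434 on hand, pool $9,964.14 (≈ $22.9588 each)
After Oct 19: 475 on hand, pool $10,939.94 (≈ $23.0315 each)
Total COGS = $6,719.93 + $15,605.73 = $22,325.66
Ending inventory (cost pool remaining) = $10,939.94
Check: goods available $33,265.60 = COGS $22,325.66 + ending $10,939.94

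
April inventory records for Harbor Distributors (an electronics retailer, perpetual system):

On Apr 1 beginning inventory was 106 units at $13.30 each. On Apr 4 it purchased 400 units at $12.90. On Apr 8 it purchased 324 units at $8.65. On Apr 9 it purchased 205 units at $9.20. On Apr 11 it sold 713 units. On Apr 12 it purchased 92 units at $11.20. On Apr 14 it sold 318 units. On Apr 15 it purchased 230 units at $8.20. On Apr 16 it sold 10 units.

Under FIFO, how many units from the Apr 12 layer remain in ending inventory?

Apr 11, 713 sold [FIFO — oldest first]: 106 @ $13.30 + 400 @ $12.90 + 207 @ $8.65 = $8,360.35
Apr 14, 318 sold [FIFO — oldest first]: 117 @ $8.65 + 201 @ $9.20 = $2,861.25
Apr 16, 10 sold [FIFO — oldest first]: 4 @ $9.20 + 6 @ $11.20 = $104.00
Total COGS = $8,360.35 + $2,861.25 + $104.00 = $11,325.60
Ending inventory: 86 @ $11.20 + 230 @ $8.20 = $2,849.20
Check: goods available $14,174.80 = COGS $11,325.60 + ending $2,849.20

86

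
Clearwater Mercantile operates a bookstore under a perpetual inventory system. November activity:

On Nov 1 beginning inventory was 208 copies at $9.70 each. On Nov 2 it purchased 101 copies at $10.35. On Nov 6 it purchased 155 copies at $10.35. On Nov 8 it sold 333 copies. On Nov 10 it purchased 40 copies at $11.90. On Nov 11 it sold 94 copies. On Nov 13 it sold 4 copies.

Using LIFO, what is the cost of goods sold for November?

Nov 8, 333 sold [LIFO — newest first]: 155 @ $10.35 + 101 @ $10.35 + 77 @ $9.70 = $3,396.50
Nov 11, 94 sold [LIFO — newest first]: 40 @ $11.90 + 54 @ $9.70 = $999.80
Nov 13, 4 sold [LIFO — newest first]: 4 @ $9.70 = $38.80
Total COGS = $3,396.50 + $999.80 + $38.80 = $4,435.10
Ending inventory: 73 @ $9.70 = $708.10
Check: goods available $5,143.20 = COGS $4,435.10 + ending $708.10

COGS = $4,435.10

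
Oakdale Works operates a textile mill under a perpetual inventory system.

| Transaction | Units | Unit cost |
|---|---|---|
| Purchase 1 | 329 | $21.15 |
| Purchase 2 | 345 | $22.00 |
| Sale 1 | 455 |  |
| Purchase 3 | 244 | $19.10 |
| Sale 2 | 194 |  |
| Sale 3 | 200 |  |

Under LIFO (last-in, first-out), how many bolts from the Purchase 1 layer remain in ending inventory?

Sale 1 (455) [LIFO — newest first]: 345 @ $22.00 + 110 @ $21.15 = $9,916.50
Sale 2 (194) [LIFO — newest first]: 194 @ $19.10 = $3,705.40
Sale 3 (200) [LIFO — newest first]: 50 @ $19.10 + 150 @ $21.15 = $4,127.50
Total COGS = $9,916.50 + $3,705.40 + $4,127.50 = $17,749.40
Ending inventory: 69 @ $21.15 = $1,459.35

69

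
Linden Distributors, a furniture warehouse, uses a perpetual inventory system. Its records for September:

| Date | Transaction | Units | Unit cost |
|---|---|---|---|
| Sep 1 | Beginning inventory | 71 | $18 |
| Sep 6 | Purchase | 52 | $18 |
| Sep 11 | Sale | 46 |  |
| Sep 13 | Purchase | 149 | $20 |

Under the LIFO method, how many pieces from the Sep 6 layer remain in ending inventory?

Sep 11, 46 sold [LIFO — newest first]: 46 @ $18 = $828
Ending inventory: 71 @ $18 + 6 @ $18 + 149 @ $20 = $4,366

6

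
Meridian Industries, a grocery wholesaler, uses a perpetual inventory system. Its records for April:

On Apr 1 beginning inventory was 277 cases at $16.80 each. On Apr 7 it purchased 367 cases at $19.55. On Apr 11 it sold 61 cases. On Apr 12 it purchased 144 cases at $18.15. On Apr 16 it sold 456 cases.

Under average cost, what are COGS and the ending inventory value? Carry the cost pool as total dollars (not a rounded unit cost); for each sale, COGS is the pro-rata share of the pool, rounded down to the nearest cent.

COGS = $9,476.20; ending inventory = $4,965.85

After Apr 1: 277 on hand, pool $4,653.60 (≈ $16.8000 each)
After Apr 7: 644 on hand, pool $11,828.45 (≈ $18.3672 each)
Apr 11, sell 61: 61/644 × $11,828.45 → $1,120.39
After Apr 12: 727 on hand, pool $13,321.66 (≈ $18.3242 each)
Apr 16, sell 456: 456/727 × $13,321.66 → $8,355.81
Total COGS = $1,120.39 + $8,355.81 = $9,476.20
Ending inventory (cost pool remaining) = $4,965.85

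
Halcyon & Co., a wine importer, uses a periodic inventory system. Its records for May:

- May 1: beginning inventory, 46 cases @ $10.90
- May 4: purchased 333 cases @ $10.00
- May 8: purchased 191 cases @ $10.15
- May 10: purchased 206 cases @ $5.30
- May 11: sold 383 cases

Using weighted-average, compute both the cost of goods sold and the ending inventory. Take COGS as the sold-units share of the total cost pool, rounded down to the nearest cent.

COGS = $3,386.71; ending inventory = $3,475.14

May 11, sell 383: 383/776 × $6,861.85 → $3,386.71
Ending inventory (cost pool remaining) = $3,475.14
Check: goods available $6,861.85 = COGS $3,386.71 + ending $3,475.14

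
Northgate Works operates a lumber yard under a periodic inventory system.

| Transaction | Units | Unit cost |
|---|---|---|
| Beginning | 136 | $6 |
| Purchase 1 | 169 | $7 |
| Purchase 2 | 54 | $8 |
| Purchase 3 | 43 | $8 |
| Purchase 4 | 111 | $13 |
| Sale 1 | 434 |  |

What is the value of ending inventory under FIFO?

Ending inventory = $1,027

Sale 1 (434) [FIFO — oldest first]: 136 @ $6 + 169 @ $7 + 54 @ $8 + 43 @ $8 + 32 @ $13 = $3,191
Ending inventory: 79 @ $13 = $1,027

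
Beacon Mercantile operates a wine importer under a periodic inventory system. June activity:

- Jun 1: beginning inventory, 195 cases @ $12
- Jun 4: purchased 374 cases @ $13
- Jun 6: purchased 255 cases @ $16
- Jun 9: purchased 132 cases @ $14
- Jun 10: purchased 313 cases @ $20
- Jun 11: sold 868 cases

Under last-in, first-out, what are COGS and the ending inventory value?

COGS = $14,372; ending inventory = $5,018

Jun 11, 868 sold [LIFO — newest first]: 313 @ $20 + 132 @ $14 + 255 @ $16 + 168 @ $13 = $14,372
Ending inventory: 195 @ $12 + 206 @ $13 = $5,018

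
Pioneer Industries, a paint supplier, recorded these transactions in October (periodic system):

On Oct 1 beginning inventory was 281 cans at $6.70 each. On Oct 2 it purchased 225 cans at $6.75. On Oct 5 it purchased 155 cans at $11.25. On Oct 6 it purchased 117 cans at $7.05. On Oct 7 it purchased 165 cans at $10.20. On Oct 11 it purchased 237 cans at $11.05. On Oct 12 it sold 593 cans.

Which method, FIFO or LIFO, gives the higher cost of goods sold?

LIFO

FIFO COGS: 281 @ $6.70 + 225 @ $6.75 + 87 @ $11.25 = $4,380.20
LIFO COGS: 237 @ $11.05 + 165 @ $10.20 + 117 @ $7.05 + 74 @ $11.25 = $5,959.20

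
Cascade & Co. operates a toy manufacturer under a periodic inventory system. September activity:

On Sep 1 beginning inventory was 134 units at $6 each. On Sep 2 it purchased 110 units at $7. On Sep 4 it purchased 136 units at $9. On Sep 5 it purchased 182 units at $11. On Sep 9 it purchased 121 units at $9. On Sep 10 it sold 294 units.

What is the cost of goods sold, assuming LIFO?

Sep 10, 294 sold [LIFO — newest first]: 121 @ $9 + 173 @ $11 = $2,992
Ending inventory: 134 @ $6 + 110 @ $7 + 136 @ $9 + 9 @ $11 = $2,897
Check: goods available $5,889 = COGS $2,992 + ending $2,897

COGS = $2,992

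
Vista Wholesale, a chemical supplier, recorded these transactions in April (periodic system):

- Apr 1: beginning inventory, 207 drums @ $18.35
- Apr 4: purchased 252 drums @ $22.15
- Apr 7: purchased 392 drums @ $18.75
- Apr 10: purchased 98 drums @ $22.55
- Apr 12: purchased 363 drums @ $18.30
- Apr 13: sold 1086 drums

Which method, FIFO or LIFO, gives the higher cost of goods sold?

FIFO

FIFO COGS: 207 @ $18.35 + 252 @ $22.15 + 392 @ $18.75 + 98 @ $22.55 + 137 @ $18.30 = $21,447.25
LIFO COGS: 363 @ $18.30 + 98 @ $22.55 + 392 @ $18.75 + 233 @ $22.15 = $21,363.75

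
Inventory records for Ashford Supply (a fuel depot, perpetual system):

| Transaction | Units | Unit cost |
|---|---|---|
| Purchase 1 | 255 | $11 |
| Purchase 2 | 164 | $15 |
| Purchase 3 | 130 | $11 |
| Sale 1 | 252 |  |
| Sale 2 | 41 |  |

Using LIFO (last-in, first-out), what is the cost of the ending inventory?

Ending inventory = $2,820

Sale 1 (252) [LIFO — newest first]: 130 @ $11 + 122 @ $15 = $3,260
Sale 2 (41) [LIFO — newest first]: 41 @ $15 = $615
Total COGS = $3,260 + $615 = $3,875
Ending inventory: 255 @ $11 + 1 @ $15 = $2,820
Check: goods available $6,695 = COGS $3,875 + ending $2,820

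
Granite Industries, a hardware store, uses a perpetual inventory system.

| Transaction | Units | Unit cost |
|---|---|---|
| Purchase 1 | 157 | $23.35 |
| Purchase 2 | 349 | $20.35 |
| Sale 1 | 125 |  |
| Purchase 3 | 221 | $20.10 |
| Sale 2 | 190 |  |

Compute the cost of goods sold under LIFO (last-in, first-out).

COGS = $6,362.75

Sale 1 (125) [LIFO — newest first]: 125 @ $20.35 = $2,543.75
Sale 2 (190) [LIFO — newest first]: 190 @ $20.10 = $3,819.00
Total COGS = $2,543.75 + $3,819.00 = $6,362.75
Ending inventory: 157 @ $23.35 + 224 @ $20.35 + 31 @ $20.10 = $8,847.45
Check: goods available $15,210.20 = COGS $6,362.75 + ending $8,847.45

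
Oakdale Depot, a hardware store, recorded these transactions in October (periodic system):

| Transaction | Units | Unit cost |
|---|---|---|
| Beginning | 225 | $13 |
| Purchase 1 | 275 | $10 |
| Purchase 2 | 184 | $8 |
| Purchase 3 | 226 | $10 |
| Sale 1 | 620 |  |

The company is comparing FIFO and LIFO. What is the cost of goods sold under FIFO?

FIFO COGS: 225 @ $13 + 275 @ $10 + 120 @ $8 = $6,635
LIFO COGS: 226 @ $10 + 184 @ $8 + 210 @ $10 = $5,832

COGS = $6,635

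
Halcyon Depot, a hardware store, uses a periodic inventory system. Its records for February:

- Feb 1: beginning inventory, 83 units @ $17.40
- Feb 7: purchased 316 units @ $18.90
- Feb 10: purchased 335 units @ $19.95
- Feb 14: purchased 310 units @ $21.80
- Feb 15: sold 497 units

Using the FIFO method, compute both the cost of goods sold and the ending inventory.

Feb 15, 497 sold [FIFO — oldest first]: 83 @ $17.40 + 316 @ $18.90 + 98 @ $19.95 = $9,371.70
Ending inventory: 237 @ $19.95 + 310 @ $21.80 = $11,486.15

COGS = $9,371.70; ending inventory = $11,486.15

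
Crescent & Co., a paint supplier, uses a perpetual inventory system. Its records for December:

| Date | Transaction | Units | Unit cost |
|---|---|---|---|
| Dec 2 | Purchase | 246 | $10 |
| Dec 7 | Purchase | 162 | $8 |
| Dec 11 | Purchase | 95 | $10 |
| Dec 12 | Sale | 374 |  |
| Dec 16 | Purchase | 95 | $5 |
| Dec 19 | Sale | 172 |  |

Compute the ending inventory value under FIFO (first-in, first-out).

Dec 12, 374 sold [FIFO — oldest first]: 246 @ $10 + 128 @ $8 = $3,484
Dec 19, 172 sold [FIFO — oldest first]: 34 @ $8 + 95 @ $10 + 43 @ $5 = $1,437
Total COGS = $3,484 + $1,437 = $4,921
Ending inventory: 52 @ $5 = $260

Ending inventory = $260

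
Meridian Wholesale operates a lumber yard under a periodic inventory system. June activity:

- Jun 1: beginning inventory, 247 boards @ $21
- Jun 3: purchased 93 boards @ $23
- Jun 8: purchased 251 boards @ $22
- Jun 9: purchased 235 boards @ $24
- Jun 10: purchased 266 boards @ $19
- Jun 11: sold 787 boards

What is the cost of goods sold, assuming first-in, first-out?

COGS = $17,552

Jun 11, 787 sold [FIFO — oldest first]: 247 @ $21 + 93 @ $23 + 251 @ $22 + 196 @ $24 = $17,552
Ending inventory: 39 @ $24 + 266 @ $19 = $5,990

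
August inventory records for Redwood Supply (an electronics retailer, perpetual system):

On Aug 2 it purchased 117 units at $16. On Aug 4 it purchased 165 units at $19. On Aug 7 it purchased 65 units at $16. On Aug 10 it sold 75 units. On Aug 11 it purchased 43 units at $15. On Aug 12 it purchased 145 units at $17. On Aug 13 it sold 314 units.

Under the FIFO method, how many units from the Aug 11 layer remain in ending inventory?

Aug 10, 75 sold [FIFO — oldest first]: 75 @ $16 = $1,200
Aug 13, 314 sold [FIFO — oldest first]: 42 @ $16 + 165 @ $19 + 65 @ $16 + 42 @ $15 = $5,477
Total COGS = $1,200 + $5,477 = $6,677
Ending inventory: 1 @ $15 + 145 @ $17 = $2,480

1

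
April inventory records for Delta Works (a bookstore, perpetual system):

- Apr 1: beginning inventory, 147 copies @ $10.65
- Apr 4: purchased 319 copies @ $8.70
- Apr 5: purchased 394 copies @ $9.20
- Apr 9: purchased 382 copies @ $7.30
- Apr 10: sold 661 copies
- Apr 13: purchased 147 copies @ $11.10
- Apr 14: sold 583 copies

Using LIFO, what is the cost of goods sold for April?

COGS = $10,841.70

Apr 10, 661 sold [LIFO — newest first]: 382 @ $7.30 + 279 @ $9.20 = $5,355.40
Apr 14, 583 sold [LIFO — newest first]: 147 @ $11.10 + 115 @ $9.20 + 319 @ $8.70 + 2 @ $10.65 = $5,486.30
Total COGS = $5,355.40 + $5,486.30 = $10,841.70
Ending inventory: 145 @ $10.65 = $1,544.25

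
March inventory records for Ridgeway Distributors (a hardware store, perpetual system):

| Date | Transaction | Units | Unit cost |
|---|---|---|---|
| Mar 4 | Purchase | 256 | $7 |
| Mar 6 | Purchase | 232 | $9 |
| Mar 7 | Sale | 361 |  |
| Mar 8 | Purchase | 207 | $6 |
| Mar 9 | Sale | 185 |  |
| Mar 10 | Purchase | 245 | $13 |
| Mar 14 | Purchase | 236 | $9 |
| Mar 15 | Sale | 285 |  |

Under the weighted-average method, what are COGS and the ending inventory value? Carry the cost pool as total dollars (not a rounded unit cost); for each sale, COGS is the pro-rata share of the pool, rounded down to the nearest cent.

COGS = $6,973.59; ending inventory = $3,457.41

After Mar 4: 256 on hand, pool $1,792.00 (≈ $7.0000 each)
After Mar 6: 488 on hand, pool $3,880.00 (≈ $7.9508 each)
Mar 7, sell 361: 361/488 × $3,880.00 → $2,870.24
After Mar 8: 334 on hand, pool $2,251.76 (≈ $6.7418 each)
Mar 9, sell 185: 185/334 × $2,251.76 → $1,247.23
After Mar 10: 394 on hand, pool $4,189.53 (≈ $10.6333 each)
After Mar 14: 630 on hand, pool $6,313.53 (≈ $10.0215 each)
Mar 15, sell 285: 285/630 × $6,313.53 → $2,856.12
Total COGS = $2,870.24 + $1,247.23 + $2,856.12 = $6,973.59
Ending inventory (cost pool remaining) = $3,457.41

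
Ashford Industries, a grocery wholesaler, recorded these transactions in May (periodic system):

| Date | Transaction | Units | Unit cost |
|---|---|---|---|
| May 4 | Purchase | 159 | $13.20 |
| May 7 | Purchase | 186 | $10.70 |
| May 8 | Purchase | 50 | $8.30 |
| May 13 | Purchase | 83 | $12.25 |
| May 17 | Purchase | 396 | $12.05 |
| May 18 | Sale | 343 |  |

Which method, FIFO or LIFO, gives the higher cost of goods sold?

FIFO COGS: 159 @ $13.20 + 184 @ $10.70 = $4,067.60
LIFO COGS: 343 @ $12.05 = $4,133.15

LIFO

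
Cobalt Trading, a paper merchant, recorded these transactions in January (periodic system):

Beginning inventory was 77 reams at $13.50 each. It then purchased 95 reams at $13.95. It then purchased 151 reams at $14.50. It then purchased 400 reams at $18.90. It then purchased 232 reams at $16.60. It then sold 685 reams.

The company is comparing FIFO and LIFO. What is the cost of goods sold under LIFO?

FIFO COGS: 77 @ $13.50 + 95 @ $13.95 + 151 @ $14.50 + 362 @ $18.90 = $11,396.05
LIFO COGS: 232 @ $16.60 + 400 @ $18.90 + 53 @ $14.50 = $12,179.70

COGS = $12,179.70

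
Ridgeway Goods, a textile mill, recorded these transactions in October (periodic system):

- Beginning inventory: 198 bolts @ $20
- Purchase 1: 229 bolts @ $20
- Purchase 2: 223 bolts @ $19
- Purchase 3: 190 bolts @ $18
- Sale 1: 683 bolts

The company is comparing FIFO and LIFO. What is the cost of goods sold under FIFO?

COGS = $13,371

FIFO COGS: 198 @ $20 + 229 @ $20 + 223 @ $19 + 33 @ $18 = $13,371
LIFO COGS: 190 @ $18 + 223 @ $19 + 229 @ $20 + 41 @ $20 = $13,057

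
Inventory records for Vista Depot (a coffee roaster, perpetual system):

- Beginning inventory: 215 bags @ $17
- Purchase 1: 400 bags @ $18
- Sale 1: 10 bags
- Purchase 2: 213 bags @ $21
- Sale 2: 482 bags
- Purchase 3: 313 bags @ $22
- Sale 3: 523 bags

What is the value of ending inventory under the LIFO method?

Ending inventory = $2,142

Sale 1 (10) [LIFO — newest first]: 10 @ $18 = $180
Sale 2 (482) [LIFO — newest first]: 213 @ $21 + 269 @ $18 = $9,315
Sale 3 (523) [LIFO — newest first]: 313 @ $22 + 121 @ $18 + 89 @ $17 = $10,577
Total COGS = $180 + $9,315 + $10,577 = $20,072
Ending inventory: 126 @ $17 = $2,142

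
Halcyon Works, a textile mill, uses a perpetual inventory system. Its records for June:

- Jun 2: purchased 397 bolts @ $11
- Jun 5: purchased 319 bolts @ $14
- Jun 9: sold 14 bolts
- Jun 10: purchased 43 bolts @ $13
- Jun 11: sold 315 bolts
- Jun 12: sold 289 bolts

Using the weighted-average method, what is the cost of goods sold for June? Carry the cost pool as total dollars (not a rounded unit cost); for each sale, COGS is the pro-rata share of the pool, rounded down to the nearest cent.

COGS = $7,647.13

After Jun 2: 397 on hand, pool $4,367.00 (≈ $11.0000 each)
After Jun 5: 716 on hand, pool $8,833.00 (≈ $12.3366 each)
Jun 9, sell 14: 14/716 × $8,833.00 → $172.71
After Jun 10: 745 on hand, pool $9,219.29 (≈ $12.3749 each)
Jun 11, sell 315: 315/745 × $9,219.29 → $3,898.08
Jun 12, sell 289: 289/430 × $5,321.21 → $3,576.34
Total COGS = $172.71 + $3,898.08 + $3,576.34 = $7,647.13
Ending inventory (cost pool remaining) = $1,744.87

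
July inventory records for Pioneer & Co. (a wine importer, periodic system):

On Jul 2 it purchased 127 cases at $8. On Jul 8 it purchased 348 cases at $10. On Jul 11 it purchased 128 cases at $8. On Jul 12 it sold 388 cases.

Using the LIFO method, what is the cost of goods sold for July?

Jul 12, 388 sold [LIFO — newest first]: 128 @ $8 + 260 @ $10 = $3,624
Ending inventory: 127 @ $8 + 88 @ $10 = $1,896

COGS = $3,624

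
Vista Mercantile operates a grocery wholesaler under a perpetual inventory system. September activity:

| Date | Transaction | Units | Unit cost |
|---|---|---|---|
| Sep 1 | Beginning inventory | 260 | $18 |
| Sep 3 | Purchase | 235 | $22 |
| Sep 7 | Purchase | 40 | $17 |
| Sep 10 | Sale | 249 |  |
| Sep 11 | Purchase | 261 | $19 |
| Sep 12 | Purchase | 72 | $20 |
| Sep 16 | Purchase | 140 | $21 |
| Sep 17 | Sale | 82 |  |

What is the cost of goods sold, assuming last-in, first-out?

COGS = $7,000

Sep 10, 249 sold [LIFO — newest first]: 40 @ $17 + 209 @ $22 = $5,278
Sep 17, 82 sold [LIFO — newest first]: 82 @ $21 = $1,722
Total COGS = $5,278 + $1,722 = $7,000
Ending inventory: 260 @ $18 + 26 @ $22 + 261 @ $19 + 72 @ $20 + 58 @ $21 = $12,869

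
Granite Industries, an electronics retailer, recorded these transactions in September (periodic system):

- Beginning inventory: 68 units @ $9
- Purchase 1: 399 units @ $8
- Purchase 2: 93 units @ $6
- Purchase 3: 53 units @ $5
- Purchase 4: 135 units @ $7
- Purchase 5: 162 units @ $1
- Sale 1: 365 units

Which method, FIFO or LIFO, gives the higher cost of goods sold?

FIFO

FIFO COGS: 68 @ $9 + 297 @ $8 = $2,988
LIFO COGS: 162 @ $1 + 135 @ $7 + 53 @ $5 + 15 @ $6 = $1,462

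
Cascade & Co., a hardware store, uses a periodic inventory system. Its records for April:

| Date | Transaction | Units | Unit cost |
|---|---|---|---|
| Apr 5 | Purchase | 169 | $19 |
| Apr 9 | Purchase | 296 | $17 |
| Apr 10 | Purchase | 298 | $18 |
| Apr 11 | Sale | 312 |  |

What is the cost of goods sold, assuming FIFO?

Apr 11, 312 sold [FIFO — oldest first]: 169 @ $19 + 143 @ $17 = $5,642
Ending inventory: 153 @ $17 + 298 @ $18 = $7,965
Check: goods available $13,607 = COGS $5,642 + ending $7,965

COGS = $5,642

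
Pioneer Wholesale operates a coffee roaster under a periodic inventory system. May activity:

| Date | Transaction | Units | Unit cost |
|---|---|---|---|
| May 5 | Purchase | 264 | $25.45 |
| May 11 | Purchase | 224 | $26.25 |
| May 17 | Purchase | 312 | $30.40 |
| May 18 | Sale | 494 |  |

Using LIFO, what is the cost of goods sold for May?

COGS = $14,262.30

May 18, 494 sold [LIFO — newest first]: 312 @ $30.40 + 182 @ $26.25 = $14,262.30
Ending inventory: 264 @ $25.45 + 42 @ $26.25 = $7,821.30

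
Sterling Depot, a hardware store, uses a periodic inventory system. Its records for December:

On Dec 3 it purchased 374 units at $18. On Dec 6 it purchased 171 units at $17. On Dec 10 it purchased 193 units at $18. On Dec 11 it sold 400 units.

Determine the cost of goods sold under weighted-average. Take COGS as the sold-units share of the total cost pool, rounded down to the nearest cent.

Dec 11, sell 400: 400/738 × $13,113.00 → $7,107.31
Ending inventory (cost pool remaining) = $6,005.69

COGS = $7,107.31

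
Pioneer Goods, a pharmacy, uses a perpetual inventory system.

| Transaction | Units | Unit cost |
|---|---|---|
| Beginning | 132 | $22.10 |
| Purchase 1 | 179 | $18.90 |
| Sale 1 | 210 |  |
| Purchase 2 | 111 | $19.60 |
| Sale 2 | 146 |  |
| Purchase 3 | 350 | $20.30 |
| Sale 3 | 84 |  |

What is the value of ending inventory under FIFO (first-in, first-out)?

Sale 1 (210) [FIFO — oldest first]: 132 @ $22.10 + 78 @ $18.90 = $4,391.40
Sale 2 (146) [FIFO — oldest first]: 101 @ $18.90 + 45 @ $19.60 = $2,790.90
Sale 3 (84) [FIFO — oldest first]: 66 @ $19.60 + 18 @ $20.30 = $1,659.00
Total COGS = $4,391.40 + $2,790.90 + $1,659.00 = $8,841.30
Ending inventory: 332 @ $20.30 = $6,739.60
Check: goods available $15,580.90 = COGS $8,841.30 + ending $6,739.60

Ending inventory = $6,739.60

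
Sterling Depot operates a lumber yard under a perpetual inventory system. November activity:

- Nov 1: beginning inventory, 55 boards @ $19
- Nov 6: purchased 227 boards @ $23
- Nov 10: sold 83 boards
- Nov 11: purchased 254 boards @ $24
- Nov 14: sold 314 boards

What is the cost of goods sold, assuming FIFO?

COGS = $9,026

Nov 10, 83 sold [FIFO — oldest first]: 55 @ $19 + 28 @ $23 = $1,689
Nov 14, 314 sold [FIFO — oldest first]: 199 @ $23 + 115 @ $24 = $7,337
Total COGS = $1,689 + $7,337 = $9,026
Ending inventory: 139 @ $24 = $3,336
Check: goods available $12,362 = COGS $9,026 + ending $3,336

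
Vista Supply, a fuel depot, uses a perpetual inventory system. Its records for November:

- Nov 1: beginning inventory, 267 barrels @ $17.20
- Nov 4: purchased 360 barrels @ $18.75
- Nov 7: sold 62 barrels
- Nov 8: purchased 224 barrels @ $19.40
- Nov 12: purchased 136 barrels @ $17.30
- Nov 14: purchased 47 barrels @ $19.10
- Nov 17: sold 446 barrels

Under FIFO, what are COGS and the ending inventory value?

COGS = $9,111.15; ending inventory = $9,827.35

Nov 7, 62 sold [FIFO — oldest first]: 62 @ $17.20 = $1,066.40
Nov 17, 446 sold [FIFO — oldest first]: 205 @ $17.20 + 241 @ $18.75 = $8,044.75
Total COGS = $1,066.40 + $8,044.75 = $9,111.15
Ending inventory: 119 @ $18.75 + 224 @ $19.40 + 136 @ $17.30 + 47 @ $19.10 = $9,827.35
Check: goods available $18,938.50 = COGS $9,111.15 + ending $9,827.35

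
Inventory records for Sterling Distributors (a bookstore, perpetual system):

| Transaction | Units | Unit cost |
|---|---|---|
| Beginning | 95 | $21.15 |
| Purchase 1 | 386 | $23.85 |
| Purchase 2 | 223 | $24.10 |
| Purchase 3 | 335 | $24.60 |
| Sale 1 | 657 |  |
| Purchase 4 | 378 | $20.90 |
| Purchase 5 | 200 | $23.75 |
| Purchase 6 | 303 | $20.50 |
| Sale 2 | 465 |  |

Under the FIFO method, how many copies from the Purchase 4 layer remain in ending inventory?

295

Sale 1 (657) [FIFO — oldest first]: 95 @ $21.15 + 386 @ $23.85 + 176 @ $24.10 = $15,456.95
Sale 2 (465) [FIFO — oldest first]: 47 @ $24.10 + 335 @ $24.60 + 83 @ $20.90 = $11,108.40
Total COGS = $15,456.95 + $11,108.40 = $26,565.35
Ending inventory: 295 @ $20.90 + 200 @ $23.75 + 303 @ $20.50 = $17,127.00
Check: goods available $43,692.35 = COGS $26,565.35 + ending $17,127.00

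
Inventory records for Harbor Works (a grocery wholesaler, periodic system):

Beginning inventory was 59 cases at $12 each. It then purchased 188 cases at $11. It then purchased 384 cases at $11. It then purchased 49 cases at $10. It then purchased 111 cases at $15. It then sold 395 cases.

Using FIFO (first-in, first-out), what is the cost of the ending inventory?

Sale 1 (395) [FIFO — oldest first]: 59 @ $12 + 188 @ $11 + 148 @ $11 = $4,404
Ending inventory: 236 @ $11 + 49 @ $10 + 111 @ $15 = $4,751

Ending inventory = $4,751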